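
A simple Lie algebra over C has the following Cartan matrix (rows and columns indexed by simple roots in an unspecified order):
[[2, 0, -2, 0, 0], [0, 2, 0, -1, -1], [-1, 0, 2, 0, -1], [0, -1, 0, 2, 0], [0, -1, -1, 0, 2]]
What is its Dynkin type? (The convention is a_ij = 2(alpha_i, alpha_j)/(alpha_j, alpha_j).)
type C_5

The matrix has rank 5 with 2's on the diagonal. Reading the off-diagonal entries as Dynkin edges (a single edge where a_ij = a_ji = -1; a double or triple edge where a_ij * a_ji = 2 or 3), the diagram is a chain of 5 nodes with a double edge at one end; the terminal node there is the unique long simple root (C_5). One simple-root ordering that puts it in standard form is (alpha_4, alpha_2, alpha_5, alpha_3, alpha_1). So the algebra is type C_5, i.e. sp(10).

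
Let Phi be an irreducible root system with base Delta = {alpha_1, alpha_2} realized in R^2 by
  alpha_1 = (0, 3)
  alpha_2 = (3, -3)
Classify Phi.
B2

Compute the Cartan integers a_ij = 2(alpha_i, alpha_j)/(alpha_j, alpha_j); the resulting 2x2 Cartan matrix is
[[2, -1], [-2, 2]].
The roots have two lengths (squared-length ratio 2:1); the short ones are alpha_{1}. The associated Dynkin diagram is a chain of 2 nodes with a double edge at one end; the terminal node there is the unique short simple root (B_2), so the type is B_2 (the algebra so(5)).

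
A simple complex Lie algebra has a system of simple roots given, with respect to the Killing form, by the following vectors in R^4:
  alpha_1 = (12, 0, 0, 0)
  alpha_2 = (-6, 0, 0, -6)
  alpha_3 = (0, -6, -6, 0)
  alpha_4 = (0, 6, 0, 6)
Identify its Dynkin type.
Compute the Cartan integers a_ij = 2(alpha_i, alpha_j)/(alpha_j, alpha_j); the resulting 4x4 Cartan matrix is
[[2, -2, 0, 0], [-1, 2, 0, -1], [0, 0, 2, -1], [0, -1, -1, 2]].
The roots have two lengths (squared-length ratio 2:1); the short ones are alpha_{2,3,4}. The associated Dynkin diagram is a chain of 4 nodes with a double edge at one end; the terminal node there is the unique long simple root (C_4), so the type is C_4 (the algebra sp(8)).

C4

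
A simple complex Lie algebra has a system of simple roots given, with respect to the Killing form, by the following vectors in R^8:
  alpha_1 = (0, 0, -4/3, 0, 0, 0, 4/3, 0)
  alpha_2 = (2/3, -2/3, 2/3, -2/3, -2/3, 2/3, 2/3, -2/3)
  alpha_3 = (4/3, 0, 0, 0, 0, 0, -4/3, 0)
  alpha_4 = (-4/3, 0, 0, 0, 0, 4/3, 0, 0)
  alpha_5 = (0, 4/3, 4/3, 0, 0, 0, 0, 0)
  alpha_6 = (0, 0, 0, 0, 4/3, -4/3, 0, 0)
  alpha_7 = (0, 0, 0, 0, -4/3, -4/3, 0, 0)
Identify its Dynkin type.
E_7

Compute the Cartan integers a_ij = 2(alpha_i, alpha_j)/(alpha_j, alpha_j); the resulting 7x7 Cartan matrix is
[[2, 0, -1, 0, -1, 0, 0], [0, 2, 0, 0, 0, -1, 0], [-1, 0, 2, -1, 0, 0, 0], [0, 0, -1, 2, 0, -1, -1], [-1, 0, 0, 0, 2, 0, 0], [0, -1, 0, -1, 0, 2, 0], [0, 0, 0, -1, 0, 0, 2]].
All simple roots have the same length, so the diagram is simply laced. The associated Dynkin diagram is a chain of 6 nodes with one extra node attached to the third node from one end (E_7), so the type is E_7.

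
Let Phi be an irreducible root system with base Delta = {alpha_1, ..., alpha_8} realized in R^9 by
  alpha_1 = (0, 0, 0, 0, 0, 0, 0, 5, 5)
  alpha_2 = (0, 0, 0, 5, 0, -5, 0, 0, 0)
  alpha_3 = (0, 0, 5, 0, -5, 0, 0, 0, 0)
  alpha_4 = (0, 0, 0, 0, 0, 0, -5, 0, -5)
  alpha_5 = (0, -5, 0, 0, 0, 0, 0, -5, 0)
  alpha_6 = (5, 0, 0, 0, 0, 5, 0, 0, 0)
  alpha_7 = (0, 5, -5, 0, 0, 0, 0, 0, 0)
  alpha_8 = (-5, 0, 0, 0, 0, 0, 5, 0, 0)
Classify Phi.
A_8

Compute the Cartan integers a_ij = 2(alpha_i, alpha_j)/(alpha_j, alpha_j); the resulting 8x8 Cartan matrix is
[[2, 0, 0, -1, -1, 0, 0, 0], [0, 2, 0, 0, 0, -1, 0, 0], [0, 0, 2, 0, 0, 0, -1, 0], [-1, 0, 0, 2, 0, 0, 0, -1], [-1, 0, 0, 0, 2, 0, -1, 0], [0, -1, 0, 0, 0, 2, 0, -1], [0, 0, -1, 0, -1, 0, 2, 0], [0, 0, 0, -1, 0, -1, 0, 2]].
All simple roots have the same length, so the diagram is simply laced. The associated Dynkin diagram is a chain of 8 nodes with single edges (A_8), so the type is A_8 (the algebra sl(9)).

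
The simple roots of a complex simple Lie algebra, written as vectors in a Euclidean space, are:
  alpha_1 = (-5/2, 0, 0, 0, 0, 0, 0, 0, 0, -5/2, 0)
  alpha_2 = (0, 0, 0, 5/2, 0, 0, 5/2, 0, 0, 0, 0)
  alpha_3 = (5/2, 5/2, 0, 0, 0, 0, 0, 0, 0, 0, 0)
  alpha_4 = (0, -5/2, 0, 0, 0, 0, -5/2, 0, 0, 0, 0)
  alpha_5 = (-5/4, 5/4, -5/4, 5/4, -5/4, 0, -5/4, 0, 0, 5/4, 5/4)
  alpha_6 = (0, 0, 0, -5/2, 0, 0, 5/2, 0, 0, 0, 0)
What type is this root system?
Compute the Cartan integers a_ij = 2(alpha_i, alpha_j)/(alpha_j, alpha_j); the resulting 6x6 Cartan matrix is
[[2, 0, -1, 0, 0, 0], [0, 2, 0, -1, 0, 0], [-1, 0, 2, -1, 0, 0], [0, -1, -1, 2, 0, -1], [0, 0, 0, 0, 2, -1], [0, 0, 0, -1, -1, 2]].
All simple roots have the same length, so the diagram is simply laced. The associated Dynkin diagram is a chain of 5 nodes with one extra node attached to the third node from one end (E_6), so the type is E_6.

E_6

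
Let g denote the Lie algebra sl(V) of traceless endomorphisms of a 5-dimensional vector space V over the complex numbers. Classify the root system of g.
This is sl(5), which has dimension 5^2 - 1 = 24 and rank 5 - 1 = 4 (a Cartan subalgebra is the diagonal traceless matrices). In the classification of classical Lie algebras, the special linear algebra sl(n+1) has type A_n; here n = 4, so the Dynkin diagram is a chain of 4 nodes with single edges (A_4). Hence the type is A_4.

A_4 (sl(5))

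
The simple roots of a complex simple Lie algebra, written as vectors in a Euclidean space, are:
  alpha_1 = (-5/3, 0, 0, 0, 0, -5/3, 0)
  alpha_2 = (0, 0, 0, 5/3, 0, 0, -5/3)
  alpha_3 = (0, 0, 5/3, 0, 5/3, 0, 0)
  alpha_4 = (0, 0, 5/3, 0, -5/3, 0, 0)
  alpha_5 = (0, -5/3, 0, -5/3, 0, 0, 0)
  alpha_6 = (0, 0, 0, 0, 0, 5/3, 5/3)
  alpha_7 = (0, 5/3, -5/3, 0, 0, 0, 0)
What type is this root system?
Compute the Cartan integers a_ij = 2(alpha_i, alpha_j)/(alpha_j, alpha_j); the resulting 7x7 Cartan matrix is
[[2, 0, 0, 0, 0, -1, 0], [0, 2, 0, 0, -1, -1, 0], [0, 0, 2, 0, 0, 0, -1], [0, 0, 0, 2, 0, 0, -1], [0, -1, 0, 0, 2, 0, -1], [-1, -1, 0, 0, 0, 2, 0], [0, 0, -1, -1, -1, 0, 2]].
All simple roots have the same length, so the diagram is simply laced. The associated Dynkin diagram is a chain of 5 nodes with a fork of two nodes at one end (D_7), so the type is D_7 (the algebra so(14)).

D7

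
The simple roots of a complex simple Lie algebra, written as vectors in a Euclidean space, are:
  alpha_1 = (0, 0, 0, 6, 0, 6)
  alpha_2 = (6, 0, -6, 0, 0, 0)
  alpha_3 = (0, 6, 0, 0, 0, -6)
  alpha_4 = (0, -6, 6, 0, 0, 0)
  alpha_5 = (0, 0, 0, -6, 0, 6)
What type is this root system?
D_5 (so(10))

Compute the Cartan integers a_ij = 2(alpha_i, alpha_j)/(alpha_j, alpha_j); the resulting 5x5 Cartan matrix is
[[2, 0, -1, 0, 0], [0, 2, 0, -1, 0], [-1, 0, 2, -1, -1], [0, -1, -1, 2, 0], [0, 0, -1, 0, 2]].
All simple roots have the same length, so the diagram is simply laced. The associated Dynkin diagram is a chain of 3 nodes with a fork of two nodes at one end (D_5), so the type is D_5 (the algebra so(10)).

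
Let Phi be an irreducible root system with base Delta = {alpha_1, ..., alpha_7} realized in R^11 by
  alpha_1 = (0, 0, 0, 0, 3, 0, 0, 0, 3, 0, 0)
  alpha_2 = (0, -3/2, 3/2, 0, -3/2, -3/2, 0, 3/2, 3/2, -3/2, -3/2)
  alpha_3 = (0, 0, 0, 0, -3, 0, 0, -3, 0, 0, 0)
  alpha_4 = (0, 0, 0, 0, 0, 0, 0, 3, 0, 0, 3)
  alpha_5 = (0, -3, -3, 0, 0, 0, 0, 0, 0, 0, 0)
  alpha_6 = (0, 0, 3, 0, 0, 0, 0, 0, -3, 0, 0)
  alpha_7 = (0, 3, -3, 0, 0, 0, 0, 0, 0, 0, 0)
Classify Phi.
Compute the Cartan integers a_ij = 2(alpha_i, alpha_j)/(alpha_j, alpha_j); the resulting 7x7 Cartan matrix is
[[2, 0, -1, 0, 0, -1, 0], [0, 2, 0, 0, 0, 0, -1], [-1, 0, 2, -1, 0, 0, 0], [0, 0, -1, 2, 0, 0, 0], [0, 0, 0, 0, 2, -1, 0], [-1, 0, 0, 0, -1, 2, -1], [0, -1, 0, 0, 0, -1, 2]].
All simple roots have the same length, so the diagram is simply laced. The associated Dynkin diagram is a chain of 6 nodes with one extra node attached to the third node from one end (E_7), so the type is E_7.

type E_7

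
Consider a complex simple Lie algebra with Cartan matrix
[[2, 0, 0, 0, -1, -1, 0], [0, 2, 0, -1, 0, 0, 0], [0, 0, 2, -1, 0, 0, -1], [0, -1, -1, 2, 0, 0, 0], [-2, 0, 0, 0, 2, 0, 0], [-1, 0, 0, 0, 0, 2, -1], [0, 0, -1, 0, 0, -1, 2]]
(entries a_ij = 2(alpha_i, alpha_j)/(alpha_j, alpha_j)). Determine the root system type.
The matrix has rank 7 with 2's on the diagonal. Reading the off-diagonal entries as Dynkin edges (a single edge where a_ij = a_ji = -1; a double or triple edge where a_ij * a_ji = 2 or 3), the diagram is a chain of 7 nodes with a double edge at one end; the terminal node there is the unique long simple root (C_7). One simple-root ordering that puts it in standard form is (alpha_2, alpha_4, alpha_3, alpha_7, alpha_6, alpha_1, alpha_5). So the algebra is type C_7, i.e. sp(14).

C_7 (sp(14))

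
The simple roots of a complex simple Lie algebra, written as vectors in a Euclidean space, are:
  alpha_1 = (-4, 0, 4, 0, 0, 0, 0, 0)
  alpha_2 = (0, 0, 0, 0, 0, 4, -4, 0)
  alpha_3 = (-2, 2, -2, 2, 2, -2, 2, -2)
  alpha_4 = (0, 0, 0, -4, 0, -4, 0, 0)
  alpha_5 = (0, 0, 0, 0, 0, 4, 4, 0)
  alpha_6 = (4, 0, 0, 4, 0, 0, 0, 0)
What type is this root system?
E6

Compute the Cartan integers a_ij = 2(alpha_i, alpha_j)/(alpha_j, alpha_j); the resulting 6x6 Cartan matrix is
[[2, 0, 0, 0, 0, -1], [0, 2, -1, -1, 0, 0], [0, -1, 2, 0, 0, 0], [0, -1, 0, 2, -1, -1], [0, 0, 0, -1, 2, 0], [-1, 0, 0, -1, 0, 2]].
All simple roots have the same length, so the diagram is simply laced. The associated Dynkin diagram is a chain of 5 nodes with one extra node attached to the third node from one end (E_6), so the type is E_6.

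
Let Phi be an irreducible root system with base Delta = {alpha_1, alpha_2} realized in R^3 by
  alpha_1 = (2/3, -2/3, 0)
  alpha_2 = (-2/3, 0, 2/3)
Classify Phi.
A_2 (sl(3))

Compute the Cartan integers a_ij = 2(alpha_i, alpha_j)/(alpha_j, alpha_j); the resulting 2x2 Cartan matrix is
[[2, -1], [-1, 2]].
All simple roots have the same length, so the diagram is simply laced. The associated Dynkin diagram is a chain of 2 nodes with single edges (A_2), so the type is A_2 (the algebra sl(3)).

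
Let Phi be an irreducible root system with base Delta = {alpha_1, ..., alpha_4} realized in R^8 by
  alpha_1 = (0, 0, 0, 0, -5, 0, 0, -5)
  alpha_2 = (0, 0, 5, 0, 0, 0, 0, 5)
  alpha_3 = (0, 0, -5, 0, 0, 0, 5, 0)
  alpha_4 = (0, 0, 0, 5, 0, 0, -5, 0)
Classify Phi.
A_4

Compute the Cartan integers a_ij = 2(alpha_i, alpha_j)/(alpha_j, alpha_j); the resulting 4x4 Cartan matrix is
[[2, -1, 0, 0], [-1, 2, -1, 0], [0, -1, 2, -1], [0, 0, -1, 2]].
All simple roots have the same length, so the diagram is simply laced. The associated Dynkin diagram is a chain of 4 nodes with single edges (A_4), so the type is A_4 (the algebra sl(5)).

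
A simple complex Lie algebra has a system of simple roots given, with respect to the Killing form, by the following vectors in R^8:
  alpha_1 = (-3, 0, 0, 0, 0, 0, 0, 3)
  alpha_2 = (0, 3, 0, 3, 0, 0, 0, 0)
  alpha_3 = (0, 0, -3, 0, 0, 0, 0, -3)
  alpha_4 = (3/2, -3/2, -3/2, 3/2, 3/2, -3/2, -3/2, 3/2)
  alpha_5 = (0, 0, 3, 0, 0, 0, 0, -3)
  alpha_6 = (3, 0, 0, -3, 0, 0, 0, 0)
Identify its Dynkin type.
Compute the Cartan integers a_ij = 2(alpha_i, alpha_j)/(alpha_j, alpha_j); the resulting 6x6 Cartan matrix is
[[2, 0, -1, 0, -1, -1], [0, 2, 0, 0, 0, -1], [-1, 0, 2, 0, 0, 0], [0, 0, 0, 2, -1, 0], [-1, 0, 0, -1, 2, 0], [-1, -1, 0, 0, 0, 2]].
All simple roots have the same length, so the diagram is simply laced. The associated Dynkin diagram is a chain of 5 nodes with one extra node attached to the third node from one end (E_6), so the type is E_6.

E_6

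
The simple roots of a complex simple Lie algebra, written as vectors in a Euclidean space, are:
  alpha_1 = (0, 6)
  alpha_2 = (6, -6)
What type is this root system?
Compute the Cartan integers a_ij = 2(alpha_i, alpha_j)/(alpha_j, alpha_j); the resulting 2x2 Cartan matrix is
[[2, -1], [-2, 2]].
The roots have two lengths (squared-length ratio 2:1); the short ones are alpha_{1}. The associated Dynkin diagram is a chain of 2 nodes with a double edge at one end; the terminal node there is the unique short simple root (B_2), so the type is B_2 (the algebra so(5)).

B_2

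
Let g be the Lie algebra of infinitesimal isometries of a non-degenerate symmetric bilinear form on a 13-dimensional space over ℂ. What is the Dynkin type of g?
B6

This is so(13) with 13 odd, which has dimension 13(13-1)/2 = 78 and rank (13-1)/2 = 6. In the classification of classical Lie algebras, the orthogonal algebra so(2n+1) in an odd number of variables has type B_n; here n = 6, so the Dynkin diagram is a chain of 6 nodes with a double edge at one end; the terminal node there is the unique short simple root (B_6). Hence the type is B_6.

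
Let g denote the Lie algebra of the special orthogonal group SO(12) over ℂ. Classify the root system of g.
This is so(12) with 12 even, which has dimension 12(12-1)/2 = 66 and rank 12/2 = 6. In the classification of classical Lie algebras, the orthogonal algebra so(2n) in an even number of variables has type D_n; here n = 6, so the Dynkin diagram is a chain of 4 nodes with a fork of two nodes at one end (D_6). Hence the type is D_6.

D_6 (so(12))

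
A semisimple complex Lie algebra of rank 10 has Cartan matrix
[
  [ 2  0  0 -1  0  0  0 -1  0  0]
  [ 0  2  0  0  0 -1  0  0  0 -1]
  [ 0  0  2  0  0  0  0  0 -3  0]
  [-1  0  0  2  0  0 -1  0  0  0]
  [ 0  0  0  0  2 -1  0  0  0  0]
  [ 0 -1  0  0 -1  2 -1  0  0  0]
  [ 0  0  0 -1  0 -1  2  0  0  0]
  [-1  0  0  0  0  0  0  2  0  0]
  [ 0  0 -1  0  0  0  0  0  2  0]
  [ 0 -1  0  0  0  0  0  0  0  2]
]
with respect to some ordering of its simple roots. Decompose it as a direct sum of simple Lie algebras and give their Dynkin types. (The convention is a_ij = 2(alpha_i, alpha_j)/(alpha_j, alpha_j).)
The diagram associated to this matrix has two connected components: the simple roots {alpha_1, alpha_2, alpha_4, alpha_5, alpha_6, alpha_7, alpha_8, alpha_10} form a chain of 7 nodes with one extra node attached to the third node from one end (E_8), and {alpha_3, alpha_9} form two nodes joined by a triple edge (G_2). A semisimple Lie algebra decomposes uniquely as the direct sum of simple ideals, one per connected component of its Dynkin diagram, so g ≅ E_8 ⊕ G_2 (dimension 248 + 14 = 262).

E_8 + G_2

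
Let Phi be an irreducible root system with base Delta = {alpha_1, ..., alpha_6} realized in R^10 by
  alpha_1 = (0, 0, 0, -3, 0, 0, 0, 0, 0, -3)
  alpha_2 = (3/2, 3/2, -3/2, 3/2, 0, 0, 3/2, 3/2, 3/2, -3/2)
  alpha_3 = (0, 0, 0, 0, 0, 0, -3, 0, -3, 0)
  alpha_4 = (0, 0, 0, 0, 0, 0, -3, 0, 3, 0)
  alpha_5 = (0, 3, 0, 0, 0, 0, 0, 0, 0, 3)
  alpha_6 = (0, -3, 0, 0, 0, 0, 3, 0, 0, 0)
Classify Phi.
Compute the Cartan integers a_ij = 2(alpha_i, alpha_j)/(alpha_j, alpha_j); the resulting 6x6 Cartan matrix is
[[2, 0, 0, 0, -1, 0], [0, 2, -1, 0, 0, 0], [0, -1, 2, 0, 0, -1], [0, 0, 0, 2, 0, -1], [-1, 0, 0, 0, 2, -1], [0, 0, -1, -1, -1, 2]].
All simple roots have the same length, so the diagram is simply laced. The associated Dynkin diagram is a chain of 5 nodes with one extra node attached to the third node from one end (E_6), so the type is E_6.

E6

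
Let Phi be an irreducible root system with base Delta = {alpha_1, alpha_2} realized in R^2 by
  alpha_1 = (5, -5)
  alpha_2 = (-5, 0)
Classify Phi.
Compute the Cartan integers a_ij = 2(alpha_i, alpha_j)/(alpha_j, alpha_j); the resulting 2x2 Cartan matrix is
[[2, -2], [-1, 2]].
The roots have two lengths (squared-length ratio 2:1); the short ones are alpha_{2}. The associated Dynkin diagram is a chain of 2 nodes with a double edge at one end; the terminal node there is the unique short simple root (B_2), so the type is B_2 (the algebra so(5)).

B_2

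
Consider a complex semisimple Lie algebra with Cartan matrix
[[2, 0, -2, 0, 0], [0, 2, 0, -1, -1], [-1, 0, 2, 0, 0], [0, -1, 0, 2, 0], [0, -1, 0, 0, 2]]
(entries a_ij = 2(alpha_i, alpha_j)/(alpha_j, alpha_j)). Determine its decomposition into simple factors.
The diagram associated to this matrix has two connected components: the simple roots {alpha_2, alpha_4, alpha_5} form a chain of 3 nodes with single edges (A_3), and {alpha_1, alpha_3} form a chain of 2 nodes with a double edge at one end; the terminal node there is the unique short simple root (B_2). A semisimple Lie algebra decomposes uniquely as the direct sum of simple ideals, one per connected component of its Dynkin diagram, so g ≅ A_3 ⊕ B_2 (dimension 15 + 10 = 25).

type A_3 ⊕ type B_2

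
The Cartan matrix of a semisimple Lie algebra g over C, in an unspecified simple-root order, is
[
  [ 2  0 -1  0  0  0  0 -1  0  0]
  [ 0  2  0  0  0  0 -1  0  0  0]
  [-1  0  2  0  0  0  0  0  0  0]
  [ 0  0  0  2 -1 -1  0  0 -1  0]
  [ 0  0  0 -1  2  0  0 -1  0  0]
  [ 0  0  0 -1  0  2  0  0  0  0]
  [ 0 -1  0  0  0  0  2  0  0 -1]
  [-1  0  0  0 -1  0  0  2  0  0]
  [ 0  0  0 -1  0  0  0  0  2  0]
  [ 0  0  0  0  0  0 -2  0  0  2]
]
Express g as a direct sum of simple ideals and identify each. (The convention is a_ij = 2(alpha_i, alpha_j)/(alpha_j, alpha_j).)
The diagram associated to this matrix has two connected components: the simple roots {alpha_2, alpha_7, alpha_10} form a chain of 3 nodes with a double edge at one end; the terminal node there is the unique long simple root (C_3), and {alpha_1, alpha_3, alpha_4, alpha_5, alpha_6, alpha_8, alpha_9} form a chain of 5 nodes with a fork of two nodes at one end (D_7). A semisimple Lie algebra decomposes uniquely as the direct sum of simple ideals, one per connected component of its Dynkin diagram, so g ≅ C_3 ⊕ D_7 (dimension 21 + 91 = 112).

C_3 (sp(6)) + D_7 (so(14))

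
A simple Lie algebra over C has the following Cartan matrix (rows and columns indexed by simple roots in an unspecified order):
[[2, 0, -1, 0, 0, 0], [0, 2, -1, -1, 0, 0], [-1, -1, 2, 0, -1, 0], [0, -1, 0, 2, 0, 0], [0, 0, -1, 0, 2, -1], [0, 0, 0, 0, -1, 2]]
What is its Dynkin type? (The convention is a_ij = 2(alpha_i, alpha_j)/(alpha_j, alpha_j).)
E_6

The matrix has rank 6 with 2's on the diagonal. Reading the off-diagonal entries as Dynkin edges (a single edge where a_ij = a_ji = -1; a double or triple edge where a_ij * a_ji = 2 or 3), the diagram is a chain of 5 nodes with one extra node attached to the third node from one end (E_6). One simple-root ordering that puts it in standard form is (alpha_4, alpha_1, alpha_2, alpha_3, alpha_5, alpha_6). So the algebra is type E_6.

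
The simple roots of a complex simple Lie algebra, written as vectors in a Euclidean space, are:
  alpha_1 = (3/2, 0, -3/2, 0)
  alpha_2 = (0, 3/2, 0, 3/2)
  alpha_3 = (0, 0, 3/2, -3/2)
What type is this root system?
Compute the Cartan integers a_ij = 2(alpha_i, alpha_j)/(alpha_j, alpha_j); the resulting 3x3 Cartan matrix is
[[2, 0, -1], [0, 2, -1], [-1, -1, 2]].
All simple roots have the same length, so the diagram is simply laced. The associated Dynkin diagram is a chain of 3 nodes with single edges (A_3), so the type is A_3 (the algebra sl(4)).

A_3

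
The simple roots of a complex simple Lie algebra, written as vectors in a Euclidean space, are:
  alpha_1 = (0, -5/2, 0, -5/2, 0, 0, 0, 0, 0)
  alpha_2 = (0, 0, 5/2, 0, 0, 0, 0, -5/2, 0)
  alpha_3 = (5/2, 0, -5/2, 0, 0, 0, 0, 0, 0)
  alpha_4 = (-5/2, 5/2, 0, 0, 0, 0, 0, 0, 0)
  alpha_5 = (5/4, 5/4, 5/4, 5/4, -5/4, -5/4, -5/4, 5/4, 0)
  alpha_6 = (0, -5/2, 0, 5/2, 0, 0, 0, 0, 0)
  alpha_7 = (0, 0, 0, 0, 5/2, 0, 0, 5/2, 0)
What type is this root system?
E7

Compute the Cartan integers a_ij = 2(alpha_i, alpha_j)/(alpha_j, alpha_j); the resulting 7x7 Cartan matrix is
[[2, 0, 0, -1, -1, 0, 0], [0, 2, -1, 0, 0, 0, -1], [0, -1, 2, -1, 0, 0, 0], [-1, 0, -1, 2, 0, -1, 0], [-1, 0, 0, 0, 2, 0, 0], [0, 0, 0, -1, 0, 2, 0], [0, -1, 0, 0, 0, 0, 2]].
All simple roots have the same length, so the diagram is simply laced. The associated Dynkin diagram is a chain of 6 nodes with one extra node attached to the third node from one end (E_7), so the type is E_7.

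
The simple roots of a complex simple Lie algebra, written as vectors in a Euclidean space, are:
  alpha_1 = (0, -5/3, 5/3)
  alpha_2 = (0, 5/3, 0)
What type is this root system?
B_2 (so(5))

Compute the Cartan integers a_ij = 2(alpha_i, alpha_j)/(alpha_j, alpha_j); the resulting 2x2 Cartan matrix is
[[2, -2], [-1, 2]].
The roots have two lengths (squared-length ratio 2:1); the short ones are alpha_{2}. The associated Dynkin diagram is a chain of 2 nodes with a double edge at one end; the terminal node there is the unique short simple root (B_2), so the type is B_2 (the algebra so(5)).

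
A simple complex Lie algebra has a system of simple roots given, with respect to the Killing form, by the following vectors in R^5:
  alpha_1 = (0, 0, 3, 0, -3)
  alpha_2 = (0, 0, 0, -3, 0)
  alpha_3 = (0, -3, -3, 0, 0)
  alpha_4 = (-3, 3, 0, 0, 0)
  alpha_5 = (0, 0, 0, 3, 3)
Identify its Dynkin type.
B_5

Compute the Cartan integers a_ij = 2(alpha_i, alpha_j)/(alpha_j, alpha_j); the resulting 5x5 Cartan matrix is
[[2, 0, -1, 0, -1], [0, 2, 0, 0, -1], [-1, 0, 2, -1, 0], [0, 0, -1, 2, 0], [-1, -2, 0, 0, 2]].
The roots have two lengths (squared-length ratio 2:1); the short ones are alpha_{2}. The associated Dynkin diagram is a chain of 5 nodes with a double edge at one end; the terminal node there is the unique short simple root (B_5), so the type is B_5 (the algebra so(11)).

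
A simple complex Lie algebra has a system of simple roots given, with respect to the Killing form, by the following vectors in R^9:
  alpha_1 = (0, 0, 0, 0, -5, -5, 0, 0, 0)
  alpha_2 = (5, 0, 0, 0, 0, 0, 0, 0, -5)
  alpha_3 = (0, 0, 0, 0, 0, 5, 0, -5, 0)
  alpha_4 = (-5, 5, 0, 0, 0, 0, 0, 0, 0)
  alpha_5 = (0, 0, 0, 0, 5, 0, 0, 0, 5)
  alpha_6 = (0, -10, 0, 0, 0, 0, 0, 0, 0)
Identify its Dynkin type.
Compute the Cartan integers a_ij = 2(alpha_i, alpha_j)/(alpha_j, alpha_j); the resulting 6x6 Cartan matrix is
[[2, 0, -1, 0, -1, 0], [0, 2, 0, -1, -1, 0], [-1, 0, 2, 0, 0, 0], [0, -1, 0, 2, 0, -1], [-1, -1, 0, 0, 2, 0], [0, 0, 0, -2, 0, 2]].
The roots have two lengths (squared-length ratio 2:1); the short ones are alpha_{1,2,3,4,5}. The associated Dynkin diagram is a chain of 6 nodes with a double edge at one end; the terminal node there is the unique long simple root (C_6), so the type is C_6 (the algebra sp(12)).

type C_6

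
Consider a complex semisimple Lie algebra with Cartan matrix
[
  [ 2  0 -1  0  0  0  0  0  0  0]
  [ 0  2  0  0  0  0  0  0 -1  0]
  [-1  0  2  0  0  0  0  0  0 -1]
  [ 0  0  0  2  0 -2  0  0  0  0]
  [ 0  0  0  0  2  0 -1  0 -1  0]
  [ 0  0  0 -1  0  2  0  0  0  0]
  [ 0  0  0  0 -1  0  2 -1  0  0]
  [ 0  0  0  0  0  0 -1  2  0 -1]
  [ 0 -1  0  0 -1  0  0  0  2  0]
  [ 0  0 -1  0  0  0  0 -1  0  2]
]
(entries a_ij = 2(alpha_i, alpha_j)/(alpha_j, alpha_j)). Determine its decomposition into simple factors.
The diagram associated to this matrix has two connected components: the simple roots {alpha_1, alpha_2, alpha_3, alpha_5, alpha_7, alpha_8, alpha_9, alpha_10} form a chain of 8 nodes with single edges (A_8), and {alpha_4, alpha_6} form a chain of 2 nodes with a double edge at one end; the terminal node there is the unique short simple root (B_2). A semisimple Lie algebra decomposes uniquely as the direct sum of simple ideals, one per connected component of its Dynkin diagram, so g ≅ A_8 ⊕ B_2 (dimension 80 + 10 = 90).

A8 + B2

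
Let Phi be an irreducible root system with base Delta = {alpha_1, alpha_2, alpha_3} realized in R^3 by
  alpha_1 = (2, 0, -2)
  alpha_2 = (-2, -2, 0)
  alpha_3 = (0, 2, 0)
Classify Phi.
Compute the Cartan integers a_ij = 2(alpha_i, alpha_j)/(alpha_j, alpha_j); the resulting 3x3 Cartan matrix is
[[2, -1, 0], [-1, 2, -2], [0, -1, 2]].
The roots have two lengths (squared-length ratio 2:1); the short ones are alpha_{3}. The associated Dynkin diagram is a chain of 3 nodes with a double edge at one end; the terminal node there is the unique short simple root (B_3), so the type is B_3 (the algebra so(7)).

B_3 (so(7))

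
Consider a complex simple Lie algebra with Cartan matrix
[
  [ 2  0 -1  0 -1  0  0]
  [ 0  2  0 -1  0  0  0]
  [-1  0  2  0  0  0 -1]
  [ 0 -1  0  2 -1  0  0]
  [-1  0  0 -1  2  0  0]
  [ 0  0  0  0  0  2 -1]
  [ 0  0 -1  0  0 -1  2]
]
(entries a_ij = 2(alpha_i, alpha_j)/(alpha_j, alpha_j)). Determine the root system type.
The matrix has rank 7 with 2's on the diagonal. Reading the off-diagonal entries as Dynkin edges (a single edge where a_ij = a_ji = -1; a double or triple edge where a_ij * a_ji = 2 or 3), the diagram is a chain of 7 nodes with single edges (A_7). One simple-root ordering that puts it in standard form is (alpha_2, alpha_4, alpha_5, alpha_1, alpha_3, alpha_7, alpha_6). So the algebra is type A_7, i.e. sl(8).

A_7 (sl(8))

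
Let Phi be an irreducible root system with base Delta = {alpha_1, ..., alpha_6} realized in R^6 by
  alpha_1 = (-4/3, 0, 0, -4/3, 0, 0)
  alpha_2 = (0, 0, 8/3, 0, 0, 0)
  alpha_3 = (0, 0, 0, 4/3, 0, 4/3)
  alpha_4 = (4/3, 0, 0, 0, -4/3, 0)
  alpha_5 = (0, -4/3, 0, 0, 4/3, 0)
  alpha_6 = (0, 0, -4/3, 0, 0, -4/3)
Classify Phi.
C_6 (sp(12))

Compute the Cartan integers a_ij = 2(alpha_i, alpha_j)/(alpha_j, alpha_j); the resulting 6x6 Cartan matrix is
[[2, 0, -1, -1, 0, 0], [0, 2, 0, 0, 0, -2], [-1, 0, 2, 0, 0, -1], [-1, 0, 0, 2, -1, 0], [0, 0, 0, -1, 2, 0], [0, -1, -1, 0, 0, 2]].
The roots have two lengths (squared-length ratio 2:1); the short ones are alpha_{1,3,4,5,6}. The associated Dynkin diagram is a chain of 6 nodes with a double edge at one end; the terminal node there is the unique long simple root (C_6), so the type is C_6 (the algebra sp(12)).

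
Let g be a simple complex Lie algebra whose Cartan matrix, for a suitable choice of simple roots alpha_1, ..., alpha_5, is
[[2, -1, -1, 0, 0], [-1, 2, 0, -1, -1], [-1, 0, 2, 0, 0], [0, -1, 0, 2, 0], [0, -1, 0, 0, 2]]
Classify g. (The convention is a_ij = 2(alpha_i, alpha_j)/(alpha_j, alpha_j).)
The matrix has rank 5 with 2's on the diagonal. Reading the off-diagonal entries as Dynkin edges (a single edge where a_ij = a_ji = -1; a double or triple edge where a_ij * a_ji = 2 or 3), the diagram is a chain of 3 nodes with a fork of two nodes at one end (D_5). One simple-root ordering that puts it in standard form is (alpha_3, alpha_1, alpha_2, alpha_4, alpha_5). So the algebra is type D_5, i.e. so(10).

D_5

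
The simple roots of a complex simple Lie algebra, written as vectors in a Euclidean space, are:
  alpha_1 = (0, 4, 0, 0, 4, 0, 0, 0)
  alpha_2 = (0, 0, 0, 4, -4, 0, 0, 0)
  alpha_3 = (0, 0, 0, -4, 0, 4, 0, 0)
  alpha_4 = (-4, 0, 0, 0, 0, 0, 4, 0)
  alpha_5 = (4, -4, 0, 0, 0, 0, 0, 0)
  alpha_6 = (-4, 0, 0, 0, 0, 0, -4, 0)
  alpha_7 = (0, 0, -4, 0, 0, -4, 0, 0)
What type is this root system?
Compute the Cartan integers a_ij = 2(alpha_i, alpha_j)/(alpha_j, alpha_j); the resulting 7x7 Cartan matrix is
[[2, -1, 0, 0, -1, 0, 0], [-1, 2, -1, 0, 0, 0, 0], [0, -1, 2, 0, 0, 0, -1], [0, 0, 0, 2, -1, 0, 0], [-1, 0, 0, -1, 2, -1, 0], [0, 0, 0, 0, -1, 2, 0], [0, 0, -1, 0, 0, 0, 2]].
All simple roots have the same length, so the diagram is simply laced. The associated Dynkin diagram is a chain of 5 nodes with a fork of two nodes at one end (D_7), so the type is D_7 (the algebra so(14)).

D_7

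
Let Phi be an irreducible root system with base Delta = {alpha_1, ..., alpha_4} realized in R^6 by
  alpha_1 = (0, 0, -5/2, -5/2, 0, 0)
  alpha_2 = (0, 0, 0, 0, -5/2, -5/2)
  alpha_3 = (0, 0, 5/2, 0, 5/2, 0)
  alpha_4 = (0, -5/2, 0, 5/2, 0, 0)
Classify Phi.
Compute the Cartan integers a_ij = 2(alpha_i, alpha_j)/(alpha_j, alpha_j); the resulting 4x4 Cartan matrix is
[[2, 0, -1, -1], [0, 2, -1, 0], [-1, -1, 2, 0], [-1, 0, 0, 2]].
All simple roots have the same length, so the diagram is simply laced. The associated Dynkin diagram is a chain of 4 nodes with single edges (A_4), so the type is A_4 (the algebra sl(5)).

A_4 (sl(5))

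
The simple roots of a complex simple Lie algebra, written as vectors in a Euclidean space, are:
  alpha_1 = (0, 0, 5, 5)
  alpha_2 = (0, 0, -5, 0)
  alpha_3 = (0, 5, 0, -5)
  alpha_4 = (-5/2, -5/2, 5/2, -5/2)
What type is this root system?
Compute the Cartan integers a_ij = 2(alpha_i, alpha_j)/(alpha_j, alpha_j); the resulting 4x4 Cartan matrix is
[[2, -2, -1, 0], [-1, 2, 0, -1], [-1, 0, 2, 0], [0, -1, 0, 2]].
The roots have two lengths (squared-length ratio 2:1); the short ones are alpha_{2,4}. The associated Dynkin diagram is a chain of 4 nodes with a double edge between the middle two (F_4), so the type is F_4.

type F_4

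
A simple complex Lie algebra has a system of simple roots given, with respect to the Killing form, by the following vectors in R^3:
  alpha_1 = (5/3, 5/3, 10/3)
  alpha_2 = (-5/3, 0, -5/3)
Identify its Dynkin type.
Compute the Cartan integers a_ij = 2(alpha_i, alpha_j)/(alpha_j, alpha_j); the resulting 2x2 Cartan matrix is
[[2, -3], [-1, 2]].
The roots have two lengths (squared-length ratio 3:1); the short ones are alpha_{2}. The associated Dynkin diagram is two nodes joined by a triple edge (G_2), so the type is G_2.

G_2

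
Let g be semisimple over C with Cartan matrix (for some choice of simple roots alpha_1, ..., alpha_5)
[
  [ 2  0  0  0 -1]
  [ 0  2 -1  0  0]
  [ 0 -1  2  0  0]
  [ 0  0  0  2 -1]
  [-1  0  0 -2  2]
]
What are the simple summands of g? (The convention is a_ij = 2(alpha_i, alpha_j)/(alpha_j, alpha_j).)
type A_2 ⊕ type B_3

The diagram associated to this matrix has two connected components: the simple roots {alpha_2, alpha_3} form a chain of 2 nodes with single edges (A_2), and {alpha_1, alpha_4, alpha_5} form a chain of 3 nodes with a double edge at one end; the terminal node there is the unique short simple root (B_3). A semisimple Lie algebra decomposes uniquely as the direct sum of simple ideals, one per connected component of its Dynkin diagram, so g ≅ A_2 ⊕ B_3 (dimension 8 + 21 = 29).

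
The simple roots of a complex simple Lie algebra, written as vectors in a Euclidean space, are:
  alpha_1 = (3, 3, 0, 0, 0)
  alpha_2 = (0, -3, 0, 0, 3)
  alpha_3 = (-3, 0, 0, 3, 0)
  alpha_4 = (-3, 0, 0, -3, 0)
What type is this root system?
D_4 (so(8))

Compute the Cartan integers a_ij = 2(alpha_i, alpha_j)/(alpha_j, alpha_j); the resulting 4x4 Cartan matrix is
[[2, -1, -1, -1], [-1, 2, 0, 0], [-1, 0, 2, 0], [-1, 0, 0, 2]].
All simple roots have the same length, so the diagram is simply laced. The associated Dynkin diagram is a chain of 2 nodes with a fork of two nodes at one end (D_4), so the type is D_4 (the algebra so(8)).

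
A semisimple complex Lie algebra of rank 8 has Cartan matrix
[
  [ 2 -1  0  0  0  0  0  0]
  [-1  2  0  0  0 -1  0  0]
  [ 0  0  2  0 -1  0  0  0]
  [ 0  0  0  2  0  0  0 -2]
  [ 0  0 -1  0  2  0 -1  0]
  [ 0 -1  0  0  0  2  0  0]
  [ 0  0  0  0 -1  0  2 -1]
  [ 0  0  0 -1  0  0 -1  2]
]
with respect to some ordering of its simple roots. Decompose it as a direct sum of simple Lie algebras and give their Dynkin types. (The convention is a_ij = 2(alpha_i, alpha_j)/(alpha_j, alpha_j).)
The diagram associated to this matrix has two connected components: the simple roots {alpha_1, alpha_2, alpha_6} form a chain of 3 nodes with single edges (A_3), and {alpha_3, alpha_4, alpha_5, alpha_7, alpha_8} form a chain of 5 nodes with a double edge at one end; the terminal node there is the unique long simple root (C_5). A semisimple Lie algebra decomposes uniquely as the direct sum of simple ideals, one per connected component of its Dynkin diagram, so g ≅ A_3 ⊕ C_5 (dimension 15 + 55 = 70).

type A_3 ⊕ type C_5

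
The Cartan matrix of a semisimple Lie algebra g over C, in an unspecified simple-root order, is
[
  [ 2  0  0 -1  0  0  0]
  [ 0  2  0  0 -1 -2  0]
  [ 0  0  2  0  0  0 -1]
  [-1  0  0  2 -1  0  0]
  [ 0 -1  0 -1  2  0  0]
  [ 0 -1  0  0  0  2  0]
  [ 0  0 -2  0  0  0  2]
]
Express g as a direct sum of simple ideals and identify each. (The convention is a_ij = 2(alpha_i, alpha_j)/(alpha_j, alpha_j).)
B_2 (so(5)) ⊕ B_5 (so(11))

The diagram associated to this matrix has two connected components: the simple roots {alpha_3, alpha_7} form a chain of 2 nodes with a double edge at one end; the terminal node there is the unique short simple root (B_2), and {alpha_1, alpha_2, alpha_4, alpha_5, alpha_6} form a chain of 5 nodes with a double edge at one end; the terminal node there is the unique short simple root (B_5). A semisimple Lie algebra decomposes uniquely as the direct sum of simple ideals, one per connected component of its Dynkin diagram, so g ≅ B_2 ⊕ B_5 (dimension 10 + 55 = 65).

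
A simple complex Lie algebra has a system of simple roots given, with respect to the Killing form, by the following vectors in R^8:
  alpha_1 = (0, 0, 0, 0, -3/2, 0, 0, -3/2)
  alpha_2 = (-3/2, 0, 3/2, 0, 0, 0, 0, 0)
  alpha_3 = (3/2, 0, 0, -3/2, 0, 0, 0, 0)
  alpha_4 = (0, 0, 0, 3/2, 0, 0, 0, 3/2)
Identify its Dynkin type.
Compute the Cartan integers a_ij = 2(alpha_i, alpha_j)/(alpha_j, alpha_j); the resulting 4x4 Cartan matrix is
[[2, 0, 0, -1], [0, 2, -1, 0], [0, -1, 2, -1], [-1, 0, -1, 2]].
All simple roots have the same length, so the diagram is simply laced. The associated Dynkin diagram is a chain of 4 nodes with single edges (A_4), so the type is A_4 (the algebra sl(5)).

type A_4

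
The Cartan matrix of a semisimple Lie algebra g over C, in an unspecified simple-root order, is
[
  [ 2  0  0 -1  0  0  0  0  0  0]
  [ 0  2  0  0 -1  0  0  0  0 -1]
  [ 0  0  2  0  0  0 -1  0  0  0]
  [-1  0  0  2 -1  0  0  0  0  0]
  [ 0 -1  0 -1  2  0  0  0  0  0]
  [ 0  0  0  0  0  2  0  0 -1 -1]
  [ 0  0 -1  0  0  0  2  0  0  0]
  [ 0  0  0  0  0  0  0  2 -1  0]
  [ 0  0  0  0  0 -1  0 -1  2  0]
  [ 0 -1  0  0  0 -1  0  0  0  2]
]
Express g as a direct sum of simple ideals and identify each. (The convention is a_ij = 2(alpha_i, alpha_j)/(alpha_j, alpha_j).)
A_2 ⊕ A_8

The diagram associated to this matrix has two connected components: the simple roots {alpha_3, alpha_7} form a chain of 2 nodes with single edges (A_2), and {alpha_1, alpha_2, alpha_4, alpha_5, alpha_6, alpha_8, alpha_9, alpha_10} form a chain of 8 nodes with single edges (A_8). A semisimple Lie algebra decomposes uniquely as the direct sum of simple ideals, one per connected component of its Dynkin diagram, so g ≅ A_2 ⊕ A_8 (dimension 8 + 80 = 88).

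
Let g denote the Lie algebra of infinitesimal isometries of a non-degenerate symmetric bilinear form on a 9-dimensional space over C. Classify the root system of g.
type B_4

This is so(9) with 9 odd, which has dimension 9(9-1)/2 = 36 and rank (9-1)/2 = 4. In the classification of classical Lie algebras, the orthogonal algebra so(2n+1) in an odd number of variables has type B_n; here n = 4, so the Dynkin diagram is a chain of 4 nodes with a double edge at one end; the terminal node there is the unique short simple root (B_4). Hence the type is B_4.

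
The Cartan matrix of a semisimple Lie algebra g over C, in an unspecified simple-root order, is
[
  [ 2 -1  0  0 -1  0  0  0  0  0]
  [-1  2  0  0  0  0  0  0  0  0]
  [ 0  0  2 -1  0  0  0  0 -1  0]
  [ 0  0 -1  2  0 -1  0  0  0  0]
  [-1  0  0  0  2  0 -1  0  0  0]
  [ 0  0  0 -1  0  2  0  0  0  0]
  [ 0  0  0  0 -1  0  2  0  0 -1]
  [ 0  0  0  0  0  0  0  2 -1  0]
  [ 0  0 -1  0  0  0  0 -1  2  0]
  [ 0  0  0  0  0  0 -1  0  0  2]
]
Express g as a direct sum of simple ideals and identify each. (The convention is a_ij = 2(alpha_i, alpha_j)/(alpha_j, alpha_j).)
The diagram associated to this matrix has two connected components: the simple roots {alpha_3, alpha_4, alpha_6, alpha_8, alpha_9} form a chain of 5 nodes with single edges (A_5), and {alpha_1, alpha_2, alpha_5, alpha_7, alpha_10} form a chain of 5 nodes with single edges (A_5). A semisimple Lie algebra decomposes uniquely as the direct sum of simple ideals, one per connected component of its Dynkin diagram, so g ≅ A_5 ⊕ A_5 (dimension 35 + 35 = 70).

A5 + A5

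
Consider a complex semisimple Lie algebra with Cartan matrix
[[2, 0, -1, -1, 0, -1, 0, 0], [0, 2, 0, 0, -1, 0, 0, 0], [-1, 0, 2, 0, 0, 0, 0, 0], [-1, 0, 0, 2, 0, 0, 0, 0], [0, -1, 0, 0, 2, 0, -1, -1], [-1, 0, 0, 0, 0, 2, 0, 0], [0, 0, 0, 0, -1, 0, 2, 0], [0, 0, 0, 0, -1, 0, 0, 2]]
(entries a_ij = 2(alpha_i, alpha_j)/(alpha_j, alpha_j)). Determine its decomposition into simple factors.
The diagram associated to this matrix has two connected components: the simple roots {alpha_2, alpha_5, alpha_7, alpha_8} form a chain of 2 nodes with a fork of two nodes at one end (D_4), and {alpha_1, alpha_3, alpha_4, alpha_6} form a chain of 2 nodes with a fork of two nodes at one end (D_4). A semisimple Lie algebra decomposes uniquely as the direct sum of simple ideals, one per connected component of its Dynkin diagram, so g ≅ D_4 ⊕ D_4 (dimension 28 + 28 = 56).

D_4 + D_4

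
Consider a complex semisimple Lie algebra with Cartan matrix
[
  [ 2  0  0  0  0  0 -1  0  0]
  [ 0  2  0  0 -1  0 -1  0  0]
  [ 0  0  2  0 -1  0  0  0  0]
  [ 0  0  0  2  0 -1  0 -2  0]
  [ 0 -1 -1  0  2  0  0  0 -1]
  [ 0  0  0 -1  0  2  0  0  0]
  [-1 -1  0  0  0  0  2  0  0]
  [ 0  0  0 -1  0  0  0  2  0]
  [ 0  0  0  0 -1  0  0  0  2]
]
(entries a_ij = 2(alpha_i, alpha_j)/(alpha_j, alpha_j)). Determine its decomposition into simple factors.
The diagram associated to this matrix has two connected components: the simple roots {alpha_4, alpha_6, alpha_8} form a chain of 3 nodes with a double edge at one end; the terminal node there is the unique short simple root (B_3), and {alpha_1, alpha_2, alpha_3, alpha_5, alpha_7, alpha_9} form a chain of 4 nodes with a fork of two nodes at one end (D_6). A semisimple Lie algebra decomposes uniquely as the direct sum of simple ideals, one per connected component of its Dynkin diagram, so g ≅ B_3 ⊕ D_6 (dimension 21 + 66 = 87).

type B_3 ⊕ type D_6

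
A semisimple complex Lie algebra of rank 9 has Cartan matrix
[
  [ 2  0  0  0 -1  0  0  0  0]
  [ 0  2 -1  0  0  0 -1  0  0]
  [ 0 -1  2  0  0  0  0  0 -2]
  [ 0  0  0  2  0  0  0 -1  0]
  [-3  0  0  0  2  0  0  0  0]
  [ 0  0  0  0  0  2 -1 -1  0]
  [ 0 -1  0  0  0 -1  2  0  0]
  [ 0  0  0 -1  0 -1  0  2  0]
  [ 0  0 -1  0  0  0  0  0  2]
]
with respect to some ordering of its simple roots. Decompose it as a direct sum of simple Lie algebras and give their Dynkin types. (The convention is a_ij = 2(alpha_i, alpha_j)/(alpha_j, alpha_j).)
The diagram associated to this matrix has two connected components: the simple roots {alpha_2, alpha_3, alpha_4, alpha_6, alpha_7, alpha_8, alpha_9} form a chain of 7 nodes with a double edge at one end; the terminal node there is the unique short simple root (B_7), and {alpha_1, alpha_5} form two nodes joined by a triple edge (G_2). A semisimple Lie algebra decomposes uniquely as the direct sum of simple ideals, one per connected component of its Dynkin diagram, so g ≅ B_7 ⊕ G_2 (dimension 105 + 14 = 119).

type B_7 ⊕ type G_2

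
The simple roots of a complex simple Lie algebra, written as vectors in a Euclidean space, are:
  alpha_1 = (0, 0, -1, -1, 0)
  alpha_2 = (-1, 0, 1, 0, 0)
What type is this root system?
A_2 (sl(3))

Compute the Cartan integers a_ij = 2(alpha_i, alpha_j)/(alpha_j, alpha_j); the resulting 2x2 Cartan matrix is
[[2, -1], [-1, 2]].
All simple roots have the same length, so the diagram is simply laced. The associated Dynkin diagram is a chain of 2 nodes with single edges (A_2), so the type is A_2 (the algebra sl(3)).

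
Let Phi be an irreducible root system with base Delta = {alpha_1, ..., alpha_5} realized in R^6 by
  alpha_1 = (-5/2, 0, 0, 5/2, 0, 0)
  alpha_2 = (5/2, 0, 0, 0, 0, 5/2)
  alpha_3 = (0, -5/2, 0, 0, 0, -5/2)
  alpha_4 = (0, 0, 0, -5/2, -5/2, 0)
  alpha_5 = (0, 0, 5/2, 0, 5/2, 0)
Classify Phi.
Compute the Cartan integers a_ij = 2(alpha_i, alpha_j)/(alpha_j, alpha_j); the resulting 5x5 Cartan matrix is
[[2, -1, 0, -1, 0], [-1, 2, -1, 0, 0], [0, -1, 2, 0, 0], [-1, 0, 0, 2, -1], [0, 0, 0, -1, 2]].
All simple roots have the same length, so the diagram is simply laced. The associated Dynkin diagram is a chain of 5 nodes with single edges (A_5), so the type is A_5 (the algebra sl(6)).

A5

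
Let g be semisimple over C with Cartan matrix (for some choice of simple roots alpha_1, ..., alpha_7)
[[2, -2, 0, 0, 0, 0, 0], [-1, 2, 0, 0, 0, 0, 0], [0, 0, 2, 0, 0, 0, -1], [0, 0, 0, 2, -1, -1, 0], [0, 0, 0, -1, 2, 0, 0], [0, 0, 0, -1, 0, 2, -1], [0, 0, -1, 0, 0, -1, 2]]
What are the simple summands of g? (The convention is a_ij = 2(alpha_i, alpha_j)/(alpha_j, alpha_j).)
The diagram associated to this matrix has two connected components: the simple roots {alpha_3, alpha_4, alpha_5, alpha_6, alpha_7} form a chain of 5 nodes with single edges (A_5), and {alpha_1, alpha_2} form a chain of 2 nodes with a double edge at one end; the terminal node there is the unique short simple root (B_2). A semisimple Lie algebra decomposes uniquely as the direct sum of simple ideals, one per connected component of its Dynkin diagram, so g ≅ A_5 ⊕ B_2 (dimension 35 + 10 = 45).

A_5 (sl(6)) + B_2 (so(5))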